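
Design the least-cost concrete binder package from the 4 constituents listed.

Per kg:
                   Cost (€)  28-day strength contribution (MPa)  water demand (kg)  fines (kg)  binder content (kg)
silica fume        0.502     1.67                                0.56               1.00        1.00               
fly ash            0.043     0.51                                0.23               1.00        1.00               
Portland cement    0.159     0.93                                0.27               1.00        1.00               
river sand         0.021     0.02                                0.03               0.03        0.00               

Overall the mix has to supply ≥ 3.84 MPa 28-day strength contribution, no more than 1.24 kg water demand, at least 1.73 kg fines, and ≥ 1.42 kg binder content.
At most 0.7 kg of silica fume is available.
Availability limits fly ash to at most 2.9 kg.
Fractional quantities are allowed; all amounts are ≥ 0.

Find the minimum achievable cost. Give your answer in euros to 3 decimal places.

Treat it as an LP. Let x1 = kg of silica fume, x2 = kg of fly ash, x3 = kg of Portland cement, x4 = kg of river sand.
Minimise 0.502x1 + 0.043x2 + 0.159x3 + 0.021x4 with:
  1.67x1 + 0.51x2 + 0.93x3 + 0.02x4 ≥ 3.84   (28-day strength contribution)
  0.56x1 + 0.23x2 + 0.27x3 + 0.03x4 ≤ 1.24   (water demand)
  1x1 + 1x2 + 1x3 + 0.03x4 ≥ 1.73   (fines)
  1x1 + 1x2 + 1x3 ≥ 1.42   (binder content)
  x1 ≤ 0.7
  x2 ≤ 2.9
  x1, x2, x3, x4 ≥ 0.
At the optimum only fly ash, Portland cement are positive (silica fume, river sand = 0). There the 28-day strength contribution and water demand constraints are tight.
Optimal quantities: fly ash = 1.528 kg, Portland cement = 3.291 kg.
Objective = 0.043·1.528 + 0.159·3.291 = 0.58897.

€0.589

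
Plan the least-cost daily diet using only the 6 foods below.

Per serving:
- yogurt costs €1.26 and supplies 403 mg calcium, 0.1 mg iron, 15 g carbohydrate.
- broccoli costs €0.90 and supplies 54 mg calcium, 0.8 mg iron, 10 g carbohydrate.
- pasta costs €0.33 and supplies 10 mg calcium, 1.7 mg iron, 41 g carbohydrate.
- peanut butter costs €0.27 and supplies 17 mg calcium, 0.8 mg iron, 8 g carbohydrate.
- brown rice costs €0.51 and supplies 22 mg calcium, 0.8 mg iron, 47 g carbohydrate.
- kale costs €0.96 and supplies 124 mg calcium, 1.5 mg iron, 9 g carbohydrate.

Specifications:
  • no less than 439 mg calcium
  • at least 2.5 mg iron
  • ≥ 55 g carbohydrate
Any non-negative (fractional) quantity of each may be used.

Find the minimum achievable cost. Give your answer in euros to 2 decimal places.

Set it up as a linear program. Let x1 = servings of yogurt, x2 = servings of broccoli, x3 = servings of pasta, x4 = servings of peanut butter, x5 = servings of brown rice, x6 = servings of kale.
min 1.26x1 + 0.9x2 + 0.33x3 + 0.27x4 + 0.51x5 + 0.96x6 s.t.:
  403x1 + 54x2 + 10x3 + 17x4 + 22x5 + 124x6 ≥ 439   (calcium)
  0.1x1 + 0.8x2 + 1.7x3 + 0.8x4 + 0.8x5 + 1.5x6 ≥ 2.5   (iron)
  15x1 + 10x2 + 41x3 + 8x4 + 47x5 + 9x6 ≥ 55   (carbohydrate)
  x1, x2, x3, x4, x5, x6 ≥ 0.
The minimum-cost mix takes nothing from broccoli, peanut butter, brown rice, kale — only yogurt, pasta. There the calcium and iron constraints are tight.
Solving gives x1 = 1.054, x3 = 1.409.
Hence cost = 1.26·1.054 + 0.33·1.409 = €1.7930.

€1.79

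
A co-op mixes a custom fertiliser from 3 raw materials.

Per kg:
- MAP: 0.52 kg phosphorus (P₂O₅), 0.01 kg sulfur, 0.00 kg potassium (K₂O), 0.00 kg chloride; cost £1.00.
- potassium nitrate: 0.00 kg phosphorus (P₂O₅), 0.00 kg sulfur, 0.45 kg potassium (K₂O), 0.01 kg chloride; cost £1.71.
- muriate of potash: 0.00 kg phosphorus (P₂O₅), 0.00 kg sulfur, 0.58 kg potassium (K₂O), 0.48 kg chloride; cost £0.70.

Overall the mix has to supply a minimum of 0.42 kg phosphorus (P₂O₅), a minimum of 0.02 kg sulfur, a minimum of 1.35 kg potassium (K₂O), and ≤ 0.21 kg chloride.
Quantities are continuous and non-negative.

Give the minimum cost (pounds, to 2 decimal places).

£6.55

Let x1 = kg of MAP, x2 = kg of potassium nitrate, x3 = kg of muriate of potash.
Minimize 1x1 + 1.71x2 + 0.7x3 s.t.:
  0.52x1 ≥ 0.42   (phosphorus (P₂O₅))
  0.01x1 ≥ 0.02   (sulfur)
  0.45x2 + 0.58x3 ≥ 1.35   (potassium (K₂O))
  0.01x2 + 0.48x3 ≤ 0.21   (chloride)
  x1, x2, x3 ≥ 0.
The optimal mix uses every input. Binding constraints: sulfur, potassium (K₂O), chloride.
Optimal quantities: MAP = 2 kg, potassium nitrate = 2.503 kg, muriate of potash = 0.3853 kg.
Hence cost = 1·2 + 1.71·2.503 + 0.7·0.3853 = £6.5498.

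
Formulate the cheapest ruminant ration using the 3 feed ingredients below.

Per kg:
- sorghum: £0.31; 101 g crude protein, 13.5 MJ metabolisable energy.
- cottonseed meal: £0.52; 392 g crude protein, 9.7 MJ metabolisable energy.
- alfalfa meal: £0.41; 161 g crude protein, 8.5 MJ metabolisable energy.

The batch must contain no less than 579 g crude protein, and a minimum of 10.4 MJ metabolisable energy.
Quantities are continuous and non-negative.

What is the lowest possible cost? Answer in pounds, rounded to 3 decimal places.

Treat it as an LP. Let x1 = kg of sorghum, x2 = kg of cottonseed meal, x3 = kg of alfalfa meal.
Minimise 0.31x1 + 0.52x2 + 0.41x3 s.t.:
  101x1 + 392x2 + 161x3 ≥ 579   (crude protein)
  13.5x1 + 9.7x2 + 8.5x3 ≥ 10.4   (metabolisable energy)
  x1, x2, x3 ≥ 0.
The cheapest feasible vertex uses only cottonseed meal; sorghum, alfalfa meal are not used. The crude protein requirement is met with equality.
Optimal quantities: cottonseed meal = 1.477 kg.
Objective = 0.52·1.477 = 0.76804.

£0.768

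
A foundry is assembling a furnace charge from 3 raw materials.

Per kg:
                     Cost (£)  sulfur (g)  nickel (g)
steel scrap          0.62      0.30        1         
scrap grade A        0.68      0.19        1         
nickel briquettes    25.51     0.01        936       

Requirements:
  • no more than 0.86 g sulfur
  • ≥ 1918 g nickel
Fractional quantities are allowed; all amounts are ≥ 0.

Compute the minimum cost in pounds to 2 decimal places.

£52.27

Let x1 = kg of steel scrap, x2 = kg of scrap grade A, x3 = kg of nickel briquettes.
min 0.62x1 + 0.68x2 + 25.51x3 subject to:
  0.3x1 + 0.19x2 + 0.01x3 ≤ 0.86   (sulfur)
  1x1 + 1x2 + 936x3 ≥ 1918   (nickel)
  x1, x2, x3 ≥ 0.
The minimum-cost mix takes nothing from steel scrap, scrap grade A — only nickel briquettes. There the nickel constraint is tight.
Solving gives x3 = 2.049.
Hence cost = 25.51·2.049 = £52.2700.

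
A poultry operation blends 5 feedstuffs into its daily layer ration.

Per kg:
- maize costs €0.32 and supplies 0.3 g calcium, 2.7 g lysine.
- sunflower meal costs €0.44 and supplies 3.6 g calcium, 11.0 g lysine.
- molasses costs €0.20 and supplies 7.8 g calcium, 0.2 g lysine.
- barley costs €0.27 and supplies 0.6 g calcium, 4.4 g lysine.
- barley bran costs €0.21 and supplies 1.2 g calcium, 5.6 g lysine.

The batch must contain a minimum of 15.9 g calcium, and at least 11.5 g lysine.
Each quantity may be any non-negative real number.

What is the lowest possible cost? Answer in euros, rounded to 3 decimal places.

Set it up as a linear program. Let x1 = kg of maize, x2 = kg of sunflower meal, x3 = kg of molasses, x4 = kg of barley, x5 = kg of barley bran.
Minimise 0.32x1 + 0.44x2 + 0.2x3 + 0.27x4 + 0.21x5 with:
  0.3x1 + 3.6x2 + 7.8x3 + 0.6x4 + 1.2x5 ≥ 15.9   (calcium)
  2.7x1 + 11x2 + 0.2x3 + 4.4x4 + 5.6x5 ≥ 11.5   (lysine)
  x1, x2, x3, x4, x5 ≥ 0.
The cheapest feasible vertex uses only sunflower meal, molasses; maize, barley, barley bran are not used. Binding constraints: calcium and lysine.
Solving gives x2 = 1.017, x3 = 1.569.
Objective = 0.44·1.017 + 0.2·1.569 = 0.76128.

€0.761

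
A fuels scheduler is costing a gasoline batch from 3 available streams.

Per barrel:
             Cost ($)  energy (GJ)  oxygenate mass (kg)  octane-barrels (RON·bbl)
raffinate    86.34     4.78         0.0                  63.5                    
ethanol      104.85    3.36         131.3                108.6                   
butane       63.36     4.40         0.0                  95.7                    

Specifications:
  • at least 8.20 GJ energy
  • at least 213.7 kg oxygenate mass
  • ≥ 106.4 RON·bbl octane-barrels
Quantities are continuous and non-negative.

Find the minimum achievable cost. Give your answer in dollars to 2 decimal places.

$209.98

Let x1 = barrels of raffinate, x2 = barrels of ethanol, x3 = barrels of butane.
min 86.34x1 + 104.85x2 + 63.36x3 with:
  4.78x1 + 3.36x2 + 4.4x3 ≥ 8.2   (energy)
  131.3x2 ≥ 213.7   (oxygenate mass)
  63.5x1 + 108.6x2 + 95.7x3 ≥ 106.4   (octane-barrels)
  x1, x2, x3 ≥ 0.
At the optimum only ethanol, butane are positive (raffinate = 0). Binding constraints: energy and oxygenate mass.
So ethanol = 1.62757 barrels, butane = 0.620764 barrels.
Objective = 104.85·1.62757 + 63.36·0.620764 = 209.9823.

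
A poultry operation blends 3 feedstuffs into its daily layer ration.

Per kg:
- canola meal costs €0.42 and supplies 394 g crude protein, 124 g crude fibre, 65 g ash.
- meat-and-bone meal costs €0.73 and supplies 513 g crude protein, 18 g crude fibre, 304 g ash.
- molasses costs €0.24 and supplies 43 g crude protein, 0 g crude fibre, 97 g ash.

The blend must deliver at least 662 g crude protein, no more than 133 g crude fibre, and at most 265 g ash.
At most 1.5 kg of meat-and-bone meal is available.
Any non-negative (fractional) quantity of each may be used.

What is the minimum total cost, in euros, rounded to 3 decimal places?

€0.802

Treat it as an LP. Let x1 = kg of canola meal, x2 = kg of meat-and-bone meal, x3 = kg of molasses.
min 0.42x1 + 0.73x2 + 0.24x3 s.t.:
  394x1 + 513x2 + 43x3 ≥ 662   (crude protein)
  124x1 + 18x2 ≤ 133   (crude fibre)
  65x1 + 304x2 + 97x3 ≤ 265   (ash)
  x2 ≤ 1.5
  x1, x2, x3 ≥ 0.
The cheapest feasible vertex uses only canola meal, meat-and-bone meal; molasses is not used. There the crude protein and crude fibre constraints are tight.
Optimal quantities: canola meal = 0.9963 kg, meat-and-bone meal = 0.5252 kg.
Total cost: 0.42·0.9963 + 0.73·0.5252 = 0.80184.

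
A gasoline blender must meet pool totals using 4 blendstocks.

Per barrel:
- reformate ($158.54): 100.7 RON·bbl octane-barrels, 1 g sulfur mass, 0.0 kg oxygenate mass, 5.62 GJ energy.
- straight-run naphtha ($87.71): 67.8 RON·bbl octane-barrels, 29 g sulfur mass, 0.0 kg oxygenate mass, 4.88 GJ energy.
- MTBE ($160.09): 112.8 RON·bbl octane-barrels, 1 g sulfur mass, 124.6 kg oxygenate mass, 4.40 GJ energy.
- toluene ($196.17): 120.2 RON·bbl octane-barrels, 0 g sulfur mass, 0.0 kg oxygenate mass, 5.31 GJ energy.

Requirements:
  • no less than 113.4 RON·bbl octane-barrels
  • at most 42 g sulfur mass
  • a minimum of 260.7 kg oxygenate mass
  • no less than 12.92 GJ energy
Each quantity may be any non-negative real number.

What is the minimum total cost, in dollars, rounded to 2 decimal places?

Set it up as a linear program. Let x1 = barrels of reformate, x2 = barrels of straight-run naphtha, x3 = barrels of MTBE, x4 = barrels of toluene.
Minimise 158.54x1 + 87.71x2 + 160.09x3 + 196.17x4 with:
  100.7x1 + 67.8x2 + 112.8x3 + 120.2x4 ≥ 113.4   (octane-barrels)
  1x1 + 29x2 + 1x3 ≤ 42   (sulfur mass)
  124.6x3 ≥ 260.7   (oxygenate mass)
  5.62x1 + 4.88x2 + 4.4x3 + 5.31x4 ≥ 12.92   (energy)
  x1, x2, x3, x4 ≥ 0.
At the optimum only straight-run naphtha, MTBE are positive (reformate, toluene = 0). Binding constraints: oxygenate mass and energy.
Solving gives x2 = 0.76105, x3 = 2.0923.
Hence cost = 87.71·0.76105 + 160.09·2.0923 = $401.7080.

$401.71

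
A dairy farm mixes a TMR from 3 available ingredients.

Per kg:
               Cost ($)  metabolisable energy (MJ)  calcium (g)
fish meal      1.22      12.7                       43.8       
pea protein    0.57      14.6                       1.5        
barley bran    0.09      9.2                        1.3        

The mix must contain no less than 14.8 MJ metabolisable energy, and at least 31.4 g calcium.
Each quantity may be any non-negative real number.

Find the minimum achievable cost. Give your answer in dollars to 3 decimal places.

Set it up as a linear program. Let x1 = kg of fish meal, x2 = kg of pea protein, x3 = kg of barley bran.
min 1.22x1 + 0.57x2 + 0.09x3 subject to:
  12.7x1 + 14.6x2 + 9.2x3 ≥ 14.8   (metabolisable energy)
  43.8x1 + 1.5x2 + 1.3x3 ≥ 31.4   (calcium)
  x1, x2, x3 ≥ 0.
The minimum-cost mix takes nothing from pea protein — only fish meal, barley bran. The metabolisable energy and calcium requirements are met with equality.
Optimal quantities: fish meal = 0.6977 kg, barley bran = 0.6455 kg.
Total cost: 1.22·0.6977 + 0.09·0.6455 = 0.90929.

$0.909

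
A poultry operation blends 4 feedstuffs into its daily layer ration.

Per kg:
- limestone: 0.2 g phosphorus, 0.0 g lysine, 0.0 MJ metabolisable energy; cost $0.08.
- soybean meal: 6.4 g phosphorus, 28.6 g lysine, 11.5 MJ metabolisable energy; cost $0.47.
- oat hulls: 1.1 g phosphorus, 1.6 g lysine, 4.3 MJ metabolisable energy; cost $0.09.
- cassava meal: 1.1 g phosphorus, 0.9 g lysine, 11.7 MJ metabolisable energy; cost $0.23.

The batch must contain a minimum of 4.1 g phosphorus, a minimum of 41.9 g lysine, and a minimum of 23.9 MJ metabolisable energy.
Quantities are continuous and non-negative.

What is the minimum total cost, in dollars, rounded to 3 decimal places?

$0.811

Set it up as a linear program. Let x1 = kg of limestone, x2 = kg of soybean meal, x3 = kg of oat hulls, x4 = kg of cassava meal.
Minimise 0.08x1 + 0.47x2 + 0.09x3 + 0.23x4 with:
  0.2x1 + 6.4x2 + 1.1x3 + 1.1x4 ≥ 4.1   (phosphorus)
  28.6x2 + 1.6x3 + 0.9x4 ≥ 41.9   (lysine)
  11.5x2 + 4.3x3 + 11.7x4 ≥ 23.9   (metabolisable energy)
  x1, x2, x3, x4 ≥ 0.
The minimum-cost mix takes nothing from limestone, cassava meal — only soybean meal, oat hulls. Binding constraints: lysine and metabolisable energy.
Optimal quantities: soybean meal = 1.357 kg, oat hulls = 1.929 kg.
Hence cost = 0.47·1.357 + 0.09·1.929 = $0.81140.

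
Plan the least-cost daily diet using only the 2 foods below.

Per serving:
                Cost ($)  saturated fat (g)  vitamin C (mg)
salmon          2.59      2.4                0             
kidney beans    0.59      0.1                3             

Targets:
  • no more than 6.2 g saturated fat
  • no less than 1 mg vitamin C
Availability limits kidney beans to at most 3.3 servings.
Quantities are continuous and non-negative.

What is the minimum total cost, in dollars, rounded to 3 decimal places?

Let x1 = servings of salmon, x2 = servings of kidney beans.
min 2.59x1 + 0.59x2 with:
  2.4x1 + 0.1x2 ≤ 6.2   (saturated fat)
  3x2 ≥ 1   (vitamin C)
  x2 ≤ 3.3
  x1, x2 ≥ 0.
At the optimum only kidney beans is positive (salmon = 0). Binding constraint: vitamin C.
That vertex is x2 = 0.3333.
Cost = 0.59·0.3333 = 0.19665.

$0.197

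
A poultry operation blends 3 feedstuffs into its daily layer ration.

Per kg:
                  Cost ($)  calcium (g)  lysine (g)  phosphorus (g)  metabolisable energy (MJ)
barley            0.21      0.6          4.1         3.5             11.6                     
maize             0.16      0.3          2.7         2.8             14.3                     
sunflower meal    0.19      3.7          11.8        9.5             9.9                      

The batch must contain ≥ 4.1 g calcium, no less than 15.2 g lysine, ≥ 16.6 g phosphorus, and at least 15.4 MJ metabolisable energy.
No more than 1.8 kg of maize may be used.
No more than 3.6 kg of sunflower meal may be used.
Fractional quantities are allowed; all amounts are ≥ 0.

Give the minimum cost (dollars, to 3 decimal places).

Let x1 = kg of barley, x2 = kg of maize, x3 = kg of sunflower meal.
Minimize 0.21x1 + 0.16x2 + 0.19x3 with:
  0.6x1 + 0.3x2 + 3.7x3 ≥ 4.1   (calcium)
  4.1x1 + 2.7x2 + 11.8x3 ≥ 15.2   (lysine)
  3.5x1 + 2.8x2 + 9.5x3 ≥ 16.6   (phosphorus)
  11.6x1 + 14.3x2 + 9.9x3 ≥ 15.4   (metabolisable energy)
  x2 ≤ 1.8
  x3 ≤ 3.6
  x1, x2, x3 ≥ 0.
The cheapest feasible vertex uses only sunflower meal; barley, maize are not used. There the phosphorus constraint is tight.
That vertex is x3 = 1.747.
Hence cost = 0.19·1.747 = $0.33193.

$0.332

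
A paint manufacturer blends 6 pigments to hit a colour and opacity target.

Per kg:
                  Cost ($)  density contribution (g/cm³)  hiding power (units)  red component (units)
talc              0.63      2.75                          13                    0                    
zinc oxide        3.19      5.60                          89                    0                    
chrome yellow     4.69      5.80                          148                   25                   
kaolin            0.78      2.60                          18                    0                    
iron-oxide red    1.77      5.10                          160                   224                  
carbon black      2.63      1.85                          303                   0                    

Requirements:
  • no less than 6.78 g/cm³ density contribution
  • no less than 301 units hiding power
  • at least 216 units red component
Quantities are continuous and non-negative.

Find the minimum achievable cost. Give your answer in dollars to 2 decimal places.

This is a linear program. Let x1 = kg of talc, x2 = kg of zinc oxide, x3 = kg of chrome yellow, x4 = kg of kaolin, x5 = kg of iron-oxide red, x6 = kg of carbon black.
Minimise 0.63x1 + 3.19x2 + 4.69x3 + 0.78x4 + 1.77x5 + 2.63x6 subject to:
  2.75x1 + 5.6x2 + 5.8x3 + 2.6x4 + 5.1x5 + 1.85x6 ≥ 6.78   (density contribution)
  13x1 + 89x2 + 148x3 + 18x4 + 160x5 + 303x6 ≥ 301   (hiding power)
  25x3 + 224x5 ≥ 216   (red component)
  x1, x2, x3, x4, x5, x6 ≥ 0.
The minimum-cost mix takes nothing from talc, zinc oxide, chrome yellow, kaolin — only iron-oxide red, carbon black. The density contribution and hiding power requirements are met with equality.
That vertex is x5 = 1.199, x6 = 0.3604.
Objective = 1.77·1.199 + 2.63·0.3604 = 3.0701.

$3.07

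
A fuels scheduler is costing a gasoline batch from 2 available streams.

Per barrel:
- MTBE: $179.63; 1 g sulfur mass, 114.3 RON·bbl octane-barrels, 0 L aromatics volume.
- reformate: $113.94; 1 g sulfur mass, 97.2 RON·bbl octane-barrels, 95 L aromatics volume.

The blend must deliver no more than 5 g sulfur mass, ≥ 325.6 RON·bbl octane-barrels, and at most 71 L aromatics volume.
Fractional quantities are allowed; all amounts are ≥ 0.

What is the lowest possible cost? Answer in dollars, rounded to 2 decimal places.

$482.69

This is a linear program. Let x1 = barrels of MTBE, x2 = barrels of reformate.
Minimise 179.63x1 + 113.94x2 with:
  1x1 + 1x2 ≤ 5   (sulfur mass)
  114.3x1 + 97.2x2 ≥ 325.6   (octane-barrels)
  95x2 ≤ 71   (aromatics volume)
  x1, x2 ≥ 0.
Both inputs are positive at the optimum. Binding constraints: octane-barrels and aromatics volume.
Solving gives x1 = 2.2131, x2 = 0.74737.
Objective = 179.63·2.2131 + 113.94·0.74737 = 482.6945.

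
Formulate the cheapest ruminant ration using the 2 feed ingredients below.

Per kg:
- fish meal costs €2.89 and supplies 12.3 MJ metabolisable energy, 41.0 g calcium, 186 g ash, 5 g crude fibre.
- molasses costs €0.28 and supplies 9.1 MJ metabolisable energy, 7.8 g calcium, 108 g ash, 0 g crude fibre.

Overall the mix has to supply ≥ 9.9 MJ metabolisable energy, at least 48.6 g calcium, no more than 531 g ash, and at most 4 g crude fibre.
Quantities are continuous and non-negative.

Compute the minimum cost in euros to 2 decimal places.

€2.27

Let x1 = kg of fish meal, x2 = kg of molasses.
Minimize 2.89x1 + 0.28x2 s.t.:
  12.3x1 + 9.1x2 ≥ 9.9   (metabolisable energy)
  41x1 + 7.8x2 ≥ 48.6   (calcium)
  186x1 + 108x2 ≤ 531   (ash)
  5x1 ≤ 4   (crude fibre)
  x1, x2 ≥ 0.
Both inputs are positive at the optimum. The calcium and ash requirements are met with equality.
That vertex is x1 = 0.3718, x2 = 4.276.
Total cost: 2.89·0.3718 + 0.28·4.276 = 2.2718.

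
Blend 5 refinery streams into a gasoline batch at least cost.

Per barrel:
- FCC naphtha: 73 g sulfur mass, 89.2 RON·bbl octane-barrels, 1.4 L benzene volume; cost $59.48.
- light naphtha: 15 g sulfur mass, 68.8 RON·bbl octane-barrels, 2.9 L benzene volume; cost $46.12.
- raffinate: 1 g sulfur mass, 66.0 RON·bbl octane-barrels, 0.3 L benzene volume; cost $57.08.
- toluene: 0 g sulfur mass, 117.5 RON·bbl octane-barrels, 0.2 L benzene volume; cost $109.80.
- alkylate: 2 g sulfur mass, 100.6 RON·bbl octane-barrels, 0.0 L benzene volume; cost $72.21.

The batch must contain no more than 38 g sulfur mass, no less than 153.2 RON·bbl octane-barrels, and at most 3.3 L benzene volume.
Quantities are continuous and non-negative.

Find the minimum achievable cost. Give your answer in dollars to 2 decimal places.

Let x1 = barrels of FCC naphtha, x2 = barrels of light naphtha, x3 = barrels of raffinate, x4 = barrels of toluene, x5 = barrels of alkylate.
Minimize 59.48x1 + 46.12x2 + 57.08x3 + 109.8x4 + 72.21x5 s.t.:
  73x1 + 15x2 + 1x3 + 2x5 ≤ 38   (sulfur mass)
  89.2x1 + 68.8x2 + 66x3 + 117.5x4 + 100.6x5 ≥ 153.2   (octane-barrels)
  1.4x1 + 2.9x2 + 0.3x3 + 0.2x4 ≤ 3.3   (benzene volume)
  x1, x2, x3, x4, x5 ≥ 0.
At the optimum only FCC naphtha, light naphtha, alkylate are positive (raffinate, toluene = 0). The sulfur mass, octane-barrels, benzene volume requirements are met with equality.
Optimal quantities: FCC naphtha = 0.3007 barrels, light naphtha = 0.9927 barrels, alkylate = 0.5773 barrels.
Objective = 59.48·0.3007 + 46.12·0.9927 + 72.21·0.5773 = 105.3558.

$105.36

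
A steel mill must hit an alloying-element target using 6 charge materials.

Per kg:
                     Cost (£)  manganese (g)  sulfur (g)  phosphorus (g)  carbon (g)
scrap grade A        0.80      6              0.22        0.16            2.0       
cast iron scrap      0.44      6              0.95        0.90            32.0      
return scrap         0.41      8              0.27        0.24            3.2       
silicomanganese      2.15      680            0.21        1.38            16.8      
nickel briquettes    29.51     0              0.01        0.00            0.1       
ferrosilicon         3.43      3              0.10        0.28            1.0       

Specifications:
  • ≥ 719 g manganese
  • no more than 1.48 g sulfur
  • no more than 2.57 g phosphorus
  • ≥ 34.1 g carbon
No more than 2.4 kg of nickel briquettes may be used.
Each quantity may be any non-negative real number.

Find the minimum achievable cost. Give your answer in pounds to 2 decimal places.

Set it up as a linear program. Let x1 = kg of scrap grade A, x2 = kg of cast iron scrap, x3 = kg of return scrap, x4 = kg of silicomanganese, x5 = kg of nickel briquettes, x6 = kg of ferrosilicon.
Minimise 0.8x1 + 0.44x2 + 0.41x3 + 2.15x4 + 29.51x5 + 3.43x6 s.t.:
  6x1 + 6x2 + 8x3 + 680x4 + 3x6 ≥ 719   (manganese)
  0.22x1 + 0.95x2 + 0.27x3 + 0.21x4 + 0.01x5 + 0.1x6 ≤ 1.48   (sulfur)
  0.16x1 + 0.9x2 + 0.24x3 + 1.38x4 + 0.28x6 ≤ 2.57   (phosphorus)
  2x1 + 32x2 + 3.2x3 + 16.8x4 + 0.1x5 + 1x6 ≥ 34.1   (carbon)
  x5 ≤ 2.4
  x1, x2, x3, x4, x5, x6 ≥ 0.
The cheapest feasible vertex uses only cast iron scrap, silicomanganese; scrap grade A, return scrap, nickel briquettes, ferrosilicon are not used. Binding constraints: manganese and carbon.
Solving gives x2 = 0.5129, x4 = 1.053.
Total cost: 0.44·0.5129 + 2.15·1.053 = 2.4896.

£2.49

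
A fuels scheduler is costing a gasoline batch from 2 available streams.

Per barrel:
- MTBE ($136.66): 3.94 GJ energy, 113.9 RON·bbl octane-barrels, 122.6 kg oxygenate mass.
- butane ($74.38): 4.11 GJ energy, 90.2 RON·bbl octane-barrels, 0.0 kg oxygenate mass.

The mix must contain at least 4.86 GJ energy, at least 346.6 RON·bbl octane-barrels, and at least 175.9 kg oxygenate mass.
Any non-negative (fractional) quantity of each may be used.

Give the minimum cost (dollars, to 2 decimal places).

$347.13

Set it up as a linear program. Let x1 = barrels of MTBE, x2 = barrels of butane.
Minimise 136.66x1 + 74.38x2 subject to:
  3.94x1 + 4.11x2 ≥ 4.86   (energy)
  113.9x1 + 90.2x2 ≥ 346.6   (octane-barrels)
  122.6x1 ≥ 175.9   (oxygenate mass)
  x1, x2 ≥ 0.
Both inputs are positive at the optimum. There the octane-barrels and oxygenate mass constraints are tight.
So MTBE = 1.43475 barrels, butane = 2.03085 barrels.
Total cost: 136.66·1.43475 + 74.38·2.03085 = 347.1276.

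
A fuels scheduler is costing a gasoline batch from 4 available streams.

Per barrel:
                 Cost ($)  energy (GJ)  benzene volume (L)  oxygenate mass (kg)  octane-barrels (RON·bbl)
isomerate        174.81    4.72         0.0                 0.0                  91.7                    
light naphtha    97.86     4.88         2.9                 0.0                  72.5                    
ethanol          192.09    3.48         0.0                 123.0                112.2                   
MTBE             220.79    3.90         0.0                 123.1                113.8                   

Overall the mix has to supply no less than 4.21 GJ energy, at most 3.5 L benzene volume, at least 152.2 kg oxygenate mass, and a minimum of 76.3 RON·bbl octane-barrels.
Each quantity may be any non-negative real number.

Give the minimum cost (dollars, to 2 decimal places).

$237.69

Treat it as an LP. Let x1 = barrels of isomerate, x2 = barrels of light naphtha, x3 = barrels of ethanol, x4 = barrels of MTBE.
Minimise 174.81x1 + 97.86x2 + 192.09x3 + 220.79x4 with:
  4.72x1 + 4.88x2 + 3.48x3 + 3.9x4 ≥ 4.21   (energy)
  2.9x2 ≤ 3.5   (benzene volume)
  123x3 + 123.1x4 ≥ 152.2   (oxygenate mass)
  91.7x1 + 72.5x2 + 112.2x3 + 113.8x4 ≥ 76.3   (octane-barrels)
  x1, x2, x3, x4 ≥ 0.
The cheapest feasible vertex uses only ethanol; isomerate, light naphtha, MTBE are not used. The oxygenate mass requirement is met with equality.
That vertex is x3 = 1.2374.
Hence cost = 192.09·1.2374 = $237.6922.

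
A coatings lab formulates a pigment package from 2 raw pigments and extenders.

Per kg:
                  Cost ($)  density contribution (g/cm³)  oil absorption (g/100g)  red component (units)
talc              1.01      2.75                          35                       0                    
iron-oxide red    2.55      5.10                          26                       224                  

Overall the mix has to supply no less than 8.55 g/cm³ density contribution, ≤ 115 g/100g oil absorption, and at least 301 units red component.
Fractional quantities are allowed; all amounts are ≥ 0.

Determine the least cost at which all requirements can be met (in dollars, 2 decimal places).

$4.05

Treat it as an LP. Let x1 = kg of talc, x2 = kg of iron-oxide red.
min 1.01x1 + 2.55x2 s.t.:
  2.75x1 + 5.1x2 ≥ 8.55   (density contribution)
  35x1 + 26x2 ≤ 115   (oil absorption)
  224x2 ≥ 301   (red component)
  x1, x2 ≥ 0.
Both inputs are positive at the optimum. There the density contribution and red component constraints are tight.
Solving gives x1 = 0.617, x2 = 1.344.
Hence cost = 1.01·0.617 + 2.55·1.344 = $4.0504.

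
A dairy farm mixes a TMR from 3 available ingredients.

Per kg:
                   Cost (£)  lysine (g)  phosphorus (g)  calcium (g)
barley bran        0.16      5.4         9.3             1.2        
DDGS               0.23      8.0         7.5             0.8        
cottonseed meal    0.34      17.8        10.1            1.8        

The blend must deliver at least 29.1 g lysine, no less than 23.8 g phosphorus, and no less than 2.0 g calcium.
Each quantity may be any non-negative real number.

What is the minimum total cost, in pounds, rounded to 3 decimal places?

£0.622

Let x1 = kg of barley bran, x2 = kg of DDGS, x3 = kg of cottonseed meal.
min 0.16x1 + 0.23x2 + 0.34x3 with:
  5.4x1 + 8x2 + 17.8x3 ≥ 29.1   (lysine)
  9.3x1 + 7.5x2 + 10.1x3 ≥ 23.8   (phosphorus)
  1.2x1 + 0.8x2 + 1.8x3 ≥ 2   (calcium)
  x1, x2, x3 ≥ 0.
At the optimum only barley bran, cottonseed meal are positive (DDGS = 0). There the lysine and phosphorus constraints are tight.
Solving gives x1 = 1.169, x3 = 1.28.
Hence cost = 0.16·1.169 + 0.34·1.28 = £0.62224.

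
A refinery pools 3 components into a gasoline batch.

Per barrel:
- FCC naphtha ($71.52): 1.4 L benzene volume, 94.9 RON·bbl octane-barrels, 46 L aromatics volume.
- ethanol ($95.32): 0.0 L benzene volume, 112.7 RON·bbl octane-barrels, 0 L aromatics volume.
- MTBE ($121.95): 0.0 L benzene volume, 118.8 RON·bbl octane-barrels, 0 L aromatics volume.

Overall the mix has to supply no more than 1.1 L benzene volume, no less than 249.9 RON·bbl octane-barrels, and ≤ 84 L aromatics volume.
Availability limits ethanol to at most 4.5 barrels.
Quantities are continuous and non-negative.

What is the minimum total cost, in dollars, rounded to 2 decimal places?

$204.49

Treat it as an LP. Let x1 = barrels of FCC naphtha, x2 = barrels of ethanol, x3 = barrels of MTBE.
min 71.52x1 + 95.32x2 + 121.95x3 s.t.:
  1.4x1 ≤ 1.1   (benzene volume)
  94.9x1 + 112.7x2 + 118.8x3 ≥ 249.9   (octane-barrels)
  46x1 ≤ 84   (aromatics volume)
  x2 ≤ 4.5
  x1, x2, x3 ≥ 0.
The minimum-cost mix takes nothing from MTBE — only FCC naphtha, ethanol. Binding constraints: benzene volume and octane-barrels.
Solving gives x1 = 0.78571, x2 = 1.5558.
Cost = 71.52·0.78571 + 95.32·1.5558 = 204.4928.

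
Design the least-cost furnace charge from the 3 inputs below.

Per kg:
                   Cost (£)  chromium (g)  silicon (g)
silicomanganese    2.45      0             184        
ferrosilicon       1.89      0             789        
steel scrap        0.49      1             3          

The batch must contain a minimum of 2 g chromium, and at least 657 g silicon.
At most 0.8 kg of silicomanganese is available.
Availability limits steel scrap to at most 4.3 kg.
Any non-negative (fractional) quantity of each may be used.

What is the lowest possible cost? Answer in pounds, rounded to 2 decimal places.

£2.54

Let x1 = kg of silicomanganese, x2 = kg of ferrosilicon, x3 = kg of steel scrap.
min 2.45x1 + 1.89x2 + 0.49x3 s.t.:
  1x3 ≥ 2   (chromium)
  184x1 + 789x2 + 3x3 ≥ 657   (silicon)
  x1 ≤ 0.8
  x3 ≤ 4.3
  x1, x2, x3 ≥ 0.
The optimal basis is {ferrosilicon, steel scrap}; silicomanganese drops out. The chromium and silicon requirements are met with equality.
Optimal quantities: ferrosilicon = 0.8251 kg, steel scrap = 2 kg.
Cost = 1.89·0.8251 + 0.49·2 = 2.5394.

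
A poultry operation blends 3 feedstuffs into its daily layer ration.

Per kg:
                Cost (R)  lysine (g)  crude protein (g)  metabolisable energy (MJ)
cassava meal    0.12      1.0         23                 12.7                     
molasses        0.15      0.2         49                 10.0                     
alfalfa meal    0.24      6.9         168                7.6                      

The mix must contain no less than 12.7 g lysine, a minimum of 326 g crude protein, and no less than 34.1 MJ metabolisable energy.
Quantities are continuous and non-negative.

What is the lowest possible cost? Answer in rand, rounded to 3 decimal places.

Let x1 = kg of cassava meal, x2 = kg of molasses, x3 = kg of alfalfa meal.
Minimise 0.12x1 + 0.15x2 + 0.24x3 subject to:
  1x1 + 0.2x2 + 6.9x3 ≥ 12.7   (lysine)
  23x1 + 49x2 + 168x3 ≥ 326   (crude protein)
  12.7x1 + 10x2 + 7.6x3 ≥ 34.1   (metabolisable energy)
  x1, x2, x3 ≥ 0.
The optimal basis is {cassava meal, alfalfa meal}; molasses drops out. The crude protein and metabolisable energy requirements are met with equality.
So cassava meal = 1.66 kg, alfalfa meal = 1.713 kg.
Total cost: 0.12·1.66 + 0.24·1.713 = 0.61032.

R0.610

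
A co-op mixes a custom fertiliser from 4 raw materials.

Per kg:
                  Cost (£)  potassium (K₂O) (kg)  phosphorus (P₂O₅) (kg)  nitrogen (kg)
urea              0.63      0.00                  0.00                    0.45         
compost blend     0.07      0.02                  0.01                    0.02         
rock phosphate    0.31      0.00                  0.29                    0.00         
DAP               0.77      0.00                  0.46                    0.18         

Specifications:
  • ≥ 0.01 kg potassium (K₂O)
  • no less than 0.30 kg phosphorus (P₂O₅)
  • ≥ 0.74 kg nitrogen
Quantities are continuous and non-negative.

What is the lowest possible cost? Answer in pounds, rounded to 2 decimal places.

Set it up as a linear program. Let x1 = kg of urea, x2 = kg of compost blend, x3 = kg of rock phosphate, x4 = kg of DAP.
Minimise 0.63x1 + 0.07x2 + 0.31x3 + 0.77x4 subject to:
  0.02x2 ≥ 0.01   (potassium (K₂O))
  0.01x2 + 0.29x3 + 0.46x4 ≥ 0.3   (phosphorus (P₂O₅))
  0.45x1 + 0.02x2 + 0.18x4 ≥ 0.74   (nitrogen)
  x1, x2, x3, x4 ≥ 0.
The cheapest feasible vertex uses only urea, compost blend, rock phosphate; DAP is not used. Binding constraints: potassium (K₂O), phosphorus (P₂O₅), nitrogen.
That vertex is x1 = 1.622, x2 = 0.5, x3 = 1.017.
Cost = 0.63·1.622 + 0.07·0.5 + 0.31·1.017 = 1.3721.

£1.37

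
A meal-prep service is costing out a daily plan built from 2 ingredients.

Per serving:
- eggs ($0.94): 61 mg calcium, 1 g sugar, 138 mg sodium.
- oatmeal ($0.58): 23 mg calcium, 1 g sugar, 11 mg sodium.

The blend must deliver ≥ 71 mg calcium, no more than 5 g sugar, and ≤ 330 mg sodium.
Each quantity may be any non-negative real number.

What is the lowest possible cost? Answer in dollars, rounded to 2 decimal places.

Treat it as an LP. Let x1 = servings of eggs, x2 = servings of oatmeal.
Minimise 0.94x1 + 0.58x2 subject to:
  61x1 + 23x2 ≥ 71   (calcium)
  1x1 + 1x2 ≤ 5   (sugar)
  138x1 + 11x2 ≤ 330   (sodium)
  x1, x2 ≥ 0.
The optimal basis is {eggs}; oatmeal drops out. Binding constraint: calcium.
So eggs = 1.164 servings.
Objective = 0.94·1.164 = 1.0942.

$1.09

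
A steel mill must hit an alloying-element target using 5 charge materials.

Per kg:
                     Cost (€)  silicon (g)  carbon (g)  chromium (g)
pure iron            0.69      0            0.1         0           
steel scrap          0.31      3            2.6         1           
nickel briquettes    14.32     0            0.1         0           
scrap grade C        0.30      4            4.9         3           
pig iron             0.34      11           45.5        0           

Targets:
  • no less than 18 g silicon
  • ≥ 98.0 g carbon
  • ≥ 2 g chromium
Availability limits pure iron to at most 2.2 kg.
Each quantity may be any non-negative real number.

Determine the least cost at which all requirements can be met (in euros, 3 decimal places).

€0.908

Let x1 = kg of pure iron, x2 = kg of steel scrap, x3 = kg of nickel briquettes, x4 = kg of scrap grade C, x5 = kg of pig iron.
Minimize 0.69x1 + 0.31x2 + 14.32x3 + 0.3x4 + 0.34x5 subject to:
  3x2 + 4x4 + 11x5 ≥ 18   (silicon)
  0.1x1 + 2.6x2 + 0.1x3 + 4.9x4 + 45.5x5 ≥ 98   (carbon)
  1x2 + 3x4 ≥ 2   (chromium)
  x1 ≤ 2.2
  x1, x2, x3, x4, x5 ≥ 0.
The optimal basis is {scrap grade C, pig iron}; pure iron, steel scrap, nickel briquettes drop out. There the carbon and chromium constraints are tight.
Optimal quantities: scrap grade C = 0.6667 kg, pig iron = 2.082 kg.
Objective = 0.3·0.6667 + 0.34·2.082 = 0.90789.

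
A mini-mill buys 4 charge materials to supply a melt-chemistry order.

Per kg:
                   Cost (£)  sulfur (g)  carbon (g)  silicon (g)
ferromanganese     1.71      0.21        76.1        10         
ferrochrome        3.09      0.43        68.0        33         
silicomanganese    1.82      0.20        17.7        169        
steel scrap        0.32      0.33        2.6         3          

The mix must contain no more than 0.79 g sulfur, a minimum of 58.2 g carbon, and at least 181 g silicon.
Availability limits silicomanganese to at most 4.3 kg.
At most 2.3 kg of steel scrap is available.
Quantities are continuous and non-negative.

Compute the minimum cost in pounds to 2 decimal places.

Set it up as a linear program. Let x1 = kg of ferromanganese, x2 = kg of ferrochrome, x3 = kg of silicomanganese, x4 = kg of steel scrap.
Minimize 1.71x1 + 3.09x2 + 1.82x3 + 0.32x4 s.t.:
  0.21x1 + 0.43x2 + 0.2x3 + 0.33x4 ≤ 0.79   (sulfur)
  76.1x1 + 68x2 + 17.7x3 + 2.6x4 ≥ 58.2   (carbon)
  10x1 + 33x2 + 169x3 + 3x4 ≥ 181   (silicon)
  x3 ≤ 4.3
  x4 ≤ 2.3
  x1, x2, x3, x4 ≥ 0.
The optimal basis is {ferromanganese, silicomanganese}; ferrochrome, steel scrap drop out. The carbon and silicon requirements are met with equality.
Optimal quantities: ferromanganese = 0.5229 kg, silicomanganese = 1.04 kg.
Hence cost = 1.71·0.5229 + 1.82·1.04 = £2.7870.

£2.79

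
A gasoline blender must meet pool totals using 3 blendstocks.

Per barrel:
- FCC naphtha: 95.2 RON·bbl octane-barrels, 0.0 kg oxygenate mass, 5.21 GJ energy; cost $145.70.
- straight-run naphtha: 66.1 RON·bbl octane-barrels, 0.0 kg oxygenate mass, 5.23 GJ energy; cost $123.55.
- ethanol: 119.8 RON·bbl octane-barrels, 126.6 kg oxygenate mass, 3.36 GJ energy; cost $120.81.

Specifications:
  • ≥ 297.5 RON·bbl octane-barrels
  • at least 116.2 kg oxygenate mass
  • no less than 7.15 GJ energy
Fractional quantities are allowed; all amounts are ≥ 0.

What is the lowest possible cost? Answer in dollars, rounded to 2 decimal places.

Let x1 = barrels of FCC naphtha, x2 = barrels of straight-run naphtha, x3 = barrels of ethanol.
min 145.7x1 + 123.55x2 + 120.81x3 with:
  95.2x1 + 66.1x2 + 119.8x3 ≥ 297.5   (octane-barrels)
  126.6x3 ≥ 116.2   (oxygenate mass)
  5.21x1 + 5.23x2 + 3.36x3 ≥ 7.15   (energy)
  x1, x2, x3 ≥ 0.
The minimum-cost mix takes nothing from FCC naphtha, straight-run naphtha — only ethanol. There the octane-barrels constraint is tight.
So ethanol = 2.4833 barrels.
Hence cost = 120.81·2.4833 = $300.0075.

$300.01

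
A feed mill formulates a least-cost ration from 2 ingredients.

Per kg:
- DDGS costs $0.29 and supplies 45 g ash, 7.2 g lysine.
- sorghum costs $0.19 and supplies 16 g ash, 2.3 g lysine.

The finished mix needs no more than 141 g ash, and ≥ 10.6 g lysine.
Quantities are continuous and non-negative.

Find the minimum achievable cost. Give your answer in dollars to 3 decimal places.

Let x1 = kg of DDGS, x2 = kg of sorghum.
Minimise 0.29x1 + 0.19x2 with:
  45x1 + 16x2 ≤ 141   (ash)
  7.2x1 + 2.3x2 ≥ 10.6   (lysine)
  x1, x2 ≥ 0.
The minimum-cost mix takes nothing from sorghum — only DDGS. Binding constraint: lysine.
Optimal quantities: DDGS = 1.472 kg.
Cost = 0.29·1.472 = 0.42688.

$0.427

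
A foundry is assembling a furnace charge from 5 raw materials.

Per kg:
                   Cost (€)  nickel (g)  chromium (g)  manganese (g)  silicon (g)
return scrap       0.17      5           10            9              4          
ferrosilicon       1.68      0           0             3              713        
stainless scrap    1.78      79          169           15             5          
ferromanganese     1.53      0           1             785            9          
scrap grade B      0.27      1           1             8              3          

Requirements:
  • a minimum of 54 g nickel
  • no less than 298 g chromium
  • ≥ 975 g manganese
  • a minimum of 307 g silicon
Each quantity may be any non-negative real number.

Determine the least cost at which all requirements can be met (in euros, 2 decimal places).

€5.65

Let x1 = kg of return scrap, x2 = kg of ferrosilicon, x3 = kg of stainless scrap, x4 = kg of ferromanganese, x5 = kg of scrap grade B.
Minimize 0.17x1 + 1.68x2 + 1.78x3 + 1.53x4 + 0.27x5 with:
  5x1 + 79x3 + 1x5 ≥ 54   (nickel)
  10x1 + 169x3 + 1x4 + 1x5 ≥ 298   (chromium)
  9x1 + 3x2 + 15x3 + 785x4 + 8x5 ≥ 975   (manganese)
  4x1 + 713x2 + 5x3 + 9x4 + 3x5 ≥ 307   (silicon)
  x1, x2, x3, x4, x5 ≥ 0.
At the optimum only ferrosilicon, stainless scrap, ferromanganese are positive (return scrap, scrap grade B = 0). The chromium, manganese, silicon requirements are met with equality.
Solving gives x2 = 0.403, x3 = 1.756, x4 = 1.207.
Objective = 1.68·0.403 + 1.78·1.756 + 1.53·1.207 = 5.6494.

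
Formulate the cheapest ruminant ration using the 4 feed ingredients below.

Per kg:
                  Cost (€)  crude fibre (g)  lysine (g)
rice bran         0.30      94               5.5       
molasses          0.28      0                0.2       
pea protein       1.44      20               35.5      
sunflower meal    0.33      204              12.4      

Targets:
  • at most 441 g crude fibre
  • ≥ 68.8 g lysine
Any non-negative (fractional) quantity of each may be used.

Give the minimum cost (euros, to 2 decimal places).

Let x1 = kg of rice bran, x2 = kg of molasses, x3 = kg of pea protein, x4 = kg of sunflower meal.
Minimise 0.3x1 + 0.28x2 + 1.44x3 + 0.33x4 with:
  94x1 + 20x3 + 204x4 ≤ 441   (crude fibre)
  5.5x1 + 0.2x2 + 35.5x3 + 12.4x4 ≥ 68.8   (lysine)
  x1, x2, x3, x4 ≥ 0.
At the optimum only pea protein, sunflower meal are positive (rice bran, molasses = 0). There the crude fibre and lysine constraints are tight.
That vertex is x3 = 1.225, x4 = 2.042.
Total cost: 1.44·1.225 + 0.33·2.042 = 2.4379.

€2.44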